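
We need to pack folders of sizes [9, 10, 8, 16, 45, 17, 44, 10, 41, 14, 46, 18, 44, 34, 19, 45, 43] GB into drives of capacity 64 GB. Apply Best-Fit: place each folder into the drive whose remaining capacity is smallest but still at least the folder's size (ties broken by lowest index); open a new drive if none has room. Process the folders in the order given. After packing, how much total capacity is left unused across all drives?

drive 1: place 9 GB, 55 GB left
drive 1: place 10 GB, 45 GB left
drive 1: place 8 GB, 37 GB left
drive 1: place 16 GB, 21 GB left
drive 2: place 45 GB, 19 GB left
drive 2: place 17 GB, 2 GB left
drive 3: place 44 GB, 20 GB left
drive 3: place 10 GB, 10 GB left
drive 4: place 41 GB, 23 GB left
drive 1: place 14 GB, 7 GB left
drive 5: place 46 GB, 18 GB left
drive 5: place 18 GB, 0 GB left
drive 6: place 44 GB, 20 GB left
drive 7: place 34 GB, 30 GB left
drive 6: place 19 GB, 1 GB left
drive 8: place 45 GB, 19 GB left
drive 9: place 43 GB, 21 GB left
9 drives × 64 GB = 576 GB; used 463 GB; unused 113 GB.

113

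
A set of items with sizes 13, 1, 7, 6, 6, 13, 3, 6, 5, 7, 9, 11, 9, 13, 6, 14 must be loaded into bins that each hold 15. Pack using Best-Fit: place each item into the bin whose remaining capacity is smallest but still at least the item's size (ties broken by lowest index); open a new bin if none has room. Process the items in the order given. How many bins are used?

10

13 → bin 1 (remaining 2)
1 → bin 1 (remaining 1)
7 → bin 2 (remaining 8)
6 → bin 2 (remaining 2)
6 → bin 3 (remaining 9)
13 → bin 4 (remaining 2)
3 → bin 3 (remaining 6)
6 → bin 3 (remaining 0)
5 → bin 5 (remaining 10)
7 → bin 5 (remaining 3)
9 → bin 6 (remaining 6)
11 → bin 7 (remaining 4)
9 → bin 8 (remaining 6)
13 → bin 9 (remaining 2)
6 → bin 6 (remaining 0)
14 → bin 10 (remaining 1)
Final bins: [13,1] [7,6] [6,3,6] [13] [5,7] [9,6] [11] [9] [13] [14].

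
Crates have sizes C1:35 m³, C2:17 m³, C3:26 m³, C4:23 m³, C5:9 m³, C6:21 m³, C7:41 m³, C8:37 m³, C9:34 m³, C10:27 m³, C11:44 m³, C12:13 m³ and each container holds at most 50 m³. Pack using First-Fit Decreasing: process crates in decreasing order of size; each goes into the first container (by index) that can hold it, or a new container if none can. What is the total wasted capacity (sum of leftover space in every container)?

73

Sorted descending: 44, 41, 37, 35, 34, 27, 26, 23, 21, 17, 13, 9.
Put 44 m³ in container 1; 6 m³ remain.
Put 41 m³ in container 2; 9 m³ remain.
Put 37 m³ in container 3; 13 m³ remain.
Put 35 m³ in container 4; 15 m³ remain.
Put 34 m³ in container 5; 16 m³ remain.
Put 27 m³ in container 6; 23 m³ remain.
Put 26 m³ in container 7; 24 m³ remain.
Put 23 m³ in container 6; 0 m³ remain.
Put 21 m³ in container 7; 3 m³ remain.
Put 17 m³ in container 8; 33 m³ remain.
Put 13 m³ in container 3; 0 m³ remain.
Put 9 m³ in container 2; 0 m³ remain.
8 containers × 50 m³ = 400 m³; used 327 m³; unused 73 m³.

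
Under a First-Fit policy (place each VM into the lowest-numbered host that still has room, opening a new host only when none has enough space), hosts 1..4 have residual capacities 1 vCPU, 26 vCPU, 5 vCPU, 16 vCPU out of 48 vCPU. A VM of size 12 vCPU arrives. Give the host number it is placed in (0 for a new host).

Hosts with room: host 2 (26 vCPU), host 4 (16 vCPU).
The first with room is host 2.

2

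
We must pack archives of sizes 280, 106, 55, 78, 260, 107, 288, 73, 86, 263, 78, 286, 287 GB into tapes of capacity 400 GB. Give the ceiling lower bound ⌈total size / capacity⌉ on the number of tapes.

Total size = 280 + 106 + 55 + 78 + 260 + 107 + 288 + 73 + 86 + 263 + 78 + 286 + 287 = 2247 GB.
⌈2247 / 400⌉ = 6.

6 tapes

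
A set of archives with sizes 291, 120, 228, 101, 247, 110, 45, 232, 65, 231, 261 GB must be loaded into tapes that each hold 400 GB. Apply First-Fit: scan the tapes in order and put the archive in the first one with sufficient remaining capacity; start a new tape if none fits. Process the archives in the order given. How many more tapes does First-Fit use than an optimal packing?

0

First-Fit: [291,101] [120,228,45] [247,110] [232,65] [231] [261] → 6 tapes.
6 archives exceed 200 GB (half the capacity), and no two of those can share a tape, so at least 6 tapes are needed.
So 6 is already optimal.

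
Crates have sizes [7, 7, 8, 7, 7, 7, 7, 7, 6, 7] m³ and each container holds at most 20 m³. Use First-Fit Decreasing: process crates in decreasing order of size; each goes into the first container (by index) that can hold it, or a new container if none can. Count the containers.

5

Sorted descending: 8, 7, 7, 7, 7, 7, 7, 7, 7, 6.
Put 8 m³ in container 1; 12 m³ remain.
Put 7 m³ in container 1; 5 m³ remain.
Put 7 m³ in container 2; 13 m³ remain.
Put 7 m³ in container 2; 6 m³ remain.
Put 7 m³ in container 3; 13 m³ remain.
Put 7 m³ in container 3; 6 m³ remain.
Put 7 m³ in container 4; 13 m³ remain.
Put 7 m³ in container 4; 6 m³ remain.
Put 7 m³ in container 5; 13 m³ remain.
Put 6 m³ in container 2; 0 m³ remain.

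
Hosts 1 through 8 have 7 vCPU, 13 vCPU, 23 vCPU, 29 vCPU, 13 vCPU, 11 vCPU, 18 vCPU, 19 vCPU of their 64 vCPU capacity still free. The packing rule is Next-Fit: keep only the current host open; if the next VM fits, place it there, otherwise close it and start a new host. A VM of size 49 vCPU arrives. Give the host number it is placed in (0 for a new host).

Next-Fit only looks at host 8, which has 19 vCPU free.
49 vCPU does not fit, so a new host is opened.

0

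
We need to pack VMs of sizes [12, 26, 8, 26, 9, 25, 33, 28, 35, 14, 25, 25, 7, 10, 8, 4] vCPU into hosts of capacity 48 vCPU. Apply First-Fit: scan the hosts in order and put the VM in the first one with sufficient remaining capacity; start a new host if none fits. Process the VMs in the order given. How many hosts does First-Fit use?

Put 12 vCPU in host 1; 36 vCPU remain.
Put 26 vCPU in host 1; 10 vCPU remain.
Put 8 vCPU in host 1; 2 vCPU remain.
Put 26 vCPU in host 2; 22 vCPU remain.
Put 9 vCPU in host 2; 13 vCPU remain.
Put 25 vCPU in host 3; 23 vCPU remain.
Put 33 vCPU in host 4; 15 vCPU remain.
Put 28 vCPU in host 5; 20 vCPU remain.
Put 35 vCPU in host 6; 13 vCPU remain.
Put 14 vCPU in host 3; 9 vCPU remain.
Put 25 vCPU in host 7; 23 vCPU remain.
Put 25 vCPU in host 8; 23 vCPU remain.
Put 7 vCPU in host 2; 6 vCPU remain.
Put 10 vCPU in host 4; 5 vCPU remain.
Put 8 vCPU in host 3; 1 vCPU remain.
Put 4 vCPU in host 2; 2 vCPU remain.
Final hosts: [12,26,8] [26,9,7,4] [25,14,8] [33,10] [28] [35] [25] [25].

8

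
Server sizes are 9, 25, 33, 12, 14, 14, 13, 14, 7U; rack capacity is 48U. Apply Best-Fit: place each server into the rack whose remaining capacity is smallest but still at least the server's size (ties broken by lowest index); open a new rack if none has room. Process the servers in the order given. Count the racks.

Put 9U in rack 1; 39U remain.
Put 25U in rack 1; 14U remain.
Put 33U in rack 2; 15U remain.
Put 12U in rack 1; 2U remain.
Put 14U in rack 2; 1U remain.
Put 14U in rack 3; 34U remain.
Put 13U in rack 3; 21U remain.
Put 14U in rack 3; 7U remain.
Put 7U in rack 3; 0U remain.

3 racks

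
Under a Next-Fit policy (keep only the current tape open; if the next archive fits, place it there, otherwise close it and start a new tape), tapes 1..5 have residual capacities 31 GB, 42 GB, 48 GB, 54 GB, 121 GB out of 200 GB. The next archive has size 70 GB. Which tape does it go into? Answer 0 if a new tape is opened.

Next-Fit only looks at tape 5, which has 121 GB free.
70 GB fits there.

5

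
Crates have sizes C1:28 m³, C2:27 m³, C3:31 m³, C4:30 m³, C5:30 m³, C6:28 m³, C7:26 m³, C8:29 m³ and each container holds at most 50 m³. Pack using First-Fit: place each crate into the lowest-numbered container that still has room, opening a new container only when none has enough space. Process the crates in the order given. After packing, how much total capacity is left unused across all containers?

C1 (28 m³) → container 1 (remaining 22 m³)
C2 (27 m³) → container 2 (remaining 23 m³)
C3 (31 m³) → container 3 (remaining 19 m³)
C4 (30 m³) → container 4 (remaining 20 m³)
C5 (30 m³) → container 5 (remaining 20 m³)
C6 (28 m³) → container 6 (remaining 22 m³)
C7 (26 m³) → container 7 (remaining 24 m³)
C8 (29 m³) → container 8 (remaining 21 m³)
8 containers × 50 m³ = 400 m³; used 229 m³; unused 171 m³.

171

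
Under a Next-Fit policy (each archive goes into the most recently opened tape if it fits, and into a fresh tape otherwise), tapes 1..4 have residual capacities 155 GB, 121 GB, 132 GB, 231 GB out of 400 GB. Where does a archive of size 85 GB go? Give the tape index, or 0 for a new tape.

4

Next-Fit only looks at tape 4, which has 231 GB free.
85 GB fits there.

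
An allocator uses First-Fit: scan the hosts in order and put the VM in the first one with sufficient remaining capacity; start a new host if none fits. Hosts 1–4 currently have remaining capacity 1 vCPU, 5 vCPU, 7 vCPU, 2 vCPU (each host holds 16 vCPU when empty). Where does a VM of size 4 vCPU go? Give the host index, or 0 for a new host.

2

Hosts with room: host 2 (5 vCPU), host 3 (7 vCPU).
The first with room is host 2.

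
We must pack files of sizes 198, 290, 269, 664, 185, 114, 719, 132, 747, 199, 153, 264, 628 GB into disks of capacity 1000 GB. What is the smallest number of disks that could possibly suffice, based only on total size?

5

Total size = 198 + 290 + 269 + 664 + 185 + 114 + 719 + 132 + 747 + 199 + 153 + 264 + 628 = 4562 GB.
⌈4562 / 1000⌉ = 5.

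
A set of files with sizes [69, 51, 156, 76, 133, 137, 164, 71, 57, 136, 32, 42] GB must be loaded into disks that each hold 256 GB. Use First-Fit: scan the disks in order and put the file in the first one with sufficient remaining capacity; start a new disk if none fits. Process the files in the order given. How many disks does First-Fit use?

Put 69 GB in disk 1; 187 GB remain.
Put 51 GB in disk 1; 136 GB remain.
Put 156 GB in disk 2; 100 GB remain.
Put 76 GB in disk 1; 60 GB remain.
Put 133 GB in disk 3; 123 GB remain.
Put 137 GB in disk 4; 119 GB remain.
Put 164 GB in disk 5; 92 GB remain.
Put 71 GB in disk 2; 29 GB remain.
Put 57 GB in disk 1; 3 GB remain.
Put 136 GB in disk 6; 120 GB remain.
Put 32 GB in disk 3; 91 GB remain.
Put 42 GB in disk 3; 49 GB remain.

6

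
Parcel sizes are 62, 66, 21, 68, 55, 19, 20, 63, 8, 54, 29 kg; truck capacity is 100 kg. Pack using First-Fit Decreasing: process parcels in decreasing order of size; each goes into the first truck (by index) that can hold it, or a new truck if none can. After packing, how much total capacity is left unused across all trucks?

Sorted descending: 68, 66, 63, 62, 55, 54, 29, 21, 20, 19, 8.
truck 1: place 68 kg, 32 kg left
truck 2: place 66 kg, 34 kg left
truck 3: place 63 kg, 37 kg left
truck 4: place 62 kg, 38 kg left
truck 5: place 55 kg, 45 kg left
truck 6: place 54 kg, 46 kg left
truck 1: place 29 kg, 3 kg left
truck 2: place 21 kg, 13 kg left
truck 3: place 20 kg, 17 kg left
truck 4: place 19 kg, 19 kg left
truck 2: place 8 kg, 5 kg left
6 trucks × 100 kg = 600 kg; used 465 kg; unused 135 kg.

135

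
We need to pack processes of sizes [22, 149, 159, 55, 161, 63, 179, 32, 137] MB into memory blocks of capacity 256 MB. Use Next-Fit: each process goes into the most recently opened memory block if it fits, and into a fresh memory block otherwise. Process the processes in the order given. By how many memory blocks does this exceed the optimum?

Next-Fit: [22,149] [159,55] [161,63] [179,32] [137] → 5 memory blocks.
5 processes exceed 128 MB (half the capacity), and no two of those can share a memory block, so at least 5 memory blocks are needed.
So 5 is already optimal.

0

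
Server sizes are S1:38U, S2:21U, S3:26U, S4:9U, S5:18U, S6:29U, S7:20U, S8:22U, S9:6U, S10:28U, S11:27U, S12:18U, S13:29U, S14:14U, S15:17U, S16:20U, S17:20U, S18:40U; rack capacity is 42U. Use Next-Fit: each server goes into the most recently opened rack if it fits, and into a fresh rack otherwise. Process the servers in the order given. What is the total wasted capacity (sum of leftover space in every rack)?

S1 (38U) → rack 1 (remaining 4U)
S2 (21U) → rack 2 (remaining 21U)
S3 (26U) → rack 3 (remaining 16U)
S4 (9U) → rack 3 (remaining 7U)
S5 (18U) → rack 4 (remaining 24U)
S6 (29U) → rack 5 (remaining 13U)
S7 (20U) → rack 6 (remaining 22U)
S8 (22U) → rack 6 (remaining 0U)
S9 (6U) → rack 7 (remaining 36U)
S10 (28U) → rack 7 (remaining 8U)
S11 (27U) → rack 8 (remaining 15U)
S12 (18U) → rack 9 (remaining 24U)
S13 (29U) → rack 10 (remaining 13U)
S14 (14U) → rack 11 (remaining 28U)
S15 (17U) → rack 11 (remaining 11U)
S16 (20U) → rack 12 (remaining 22U)
S17 (20U) → rack 12 (remaining 2U)
S18 (40U) → rack 13 (remaining 2U)
13 racks × 42U = 546U; used 402U; unused 144U.

144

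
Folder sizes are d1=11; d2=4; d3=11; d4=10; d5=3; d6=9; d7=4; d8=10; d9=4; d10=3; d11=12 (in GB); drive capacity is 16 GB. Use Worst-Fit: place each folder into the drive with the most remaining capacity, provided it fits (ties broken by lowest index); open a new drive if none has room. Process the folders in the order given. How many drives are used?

drive 1: place d1 (11 GB), 5 GB left
drive 1: place d2 (4 GB), 1 GB left
drive 2: place d3 (11 GB), 5 GB left
drive 3: place d4 (10 GB), 6 GB left
drive 3: place d5 (3 GB), 3 GB left
drive 4: place d6 (9 GB), 7 GB left
drive 4: place d7 (4 GB), 3 GB left
drive 5: place d8 (10 GB), 6 GB left
drive 5: place d9 (4 GB), 2 GB left
drive 2: place d10 (3 GB), 2 GB left
drive 6: place d11 (12 GB), 4 GB left

6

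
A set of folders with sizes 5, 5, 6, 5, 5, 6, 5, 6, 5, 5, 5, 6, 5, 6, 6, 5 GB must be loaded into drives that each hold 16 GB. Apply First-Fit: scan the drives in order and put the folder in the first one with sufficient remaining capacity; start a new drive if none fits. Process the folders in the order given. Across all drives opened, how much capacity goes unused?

Put 5 GB in drive 1; 11 GB remain.
Put 5 GB in drive 1; 6 GB remain.
Put 6 GB in drive 1; 0 GB remain.
Put 5 GB in drive 2; 11 GB remain.
Put 5 GB in drive 2; 6 GB remain.
Put 6 GB in drive 2; 0 GB remain.
Put 5 GB in drive 3; 11 GB remain.
Put 6 GB in drive 3; 5 GB remain.
Put 5 GB in drive 3; 0 GB remain.
Put 5 GB in drive 4; 11 GB remain.
Put 5 GB in drive 4; 6 GB remain.
Put 6 GB in drive 4; 0 GB remain.
Put 5 GB in drive 5; 11 GB remain.
Put 6 GB in drive 5; 5 GB remain.
Put 6 GB in drive 6; 10 GB remain.
Put 5 GB in drive 5; 0 GB remain.
6 drives × 16 GB = 96 GB; used 86 GB; unused 10 GB.

10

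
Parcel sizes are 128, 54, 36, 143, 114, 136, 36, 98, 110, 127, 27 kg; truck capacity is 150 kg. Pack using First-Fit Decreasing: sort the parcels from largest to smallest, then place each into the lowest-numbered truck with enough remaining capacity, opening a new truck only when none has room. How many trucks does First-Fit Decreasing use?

8

Sorted descending: 143, 136, 128, 127, 114, 110, 98, 54, 36, 36, 27.
Put 143 kg in truck 1; 7 kg remain.
Put 136 kg in truck 2; 14 kg remain.
Put 128 kg in truck 3; 22 kg remain.
Put 127 kg in truck 4; 23 kg remain.
Put 114 kg in truck 5; 36 kg remain.
Put 110 kg in truck 6; 40 kg remain.
Put 98 kg in truck 7; 52 kg remain.
Put 54 kg in truck 8; 96 kg remain.
Put 36 kg in truck 5; 0 kg remain.
Put 36 kg in truck 6; 4 kg remain.
Put 27 kg in truck 7; 25 kg remain.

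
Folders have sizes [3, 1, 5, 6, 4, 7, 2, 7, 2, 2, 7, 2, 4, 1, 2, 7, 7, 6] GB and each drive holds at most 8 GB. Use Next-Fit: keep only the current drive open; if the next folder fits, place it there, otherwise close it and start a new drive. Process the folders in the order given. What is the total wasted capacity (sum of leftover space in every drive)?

37

3 GB → drive 1 (remaining 5 GB)
1 GB → drive 1 (remaining 4 GB)
5 GB → drive 2 (remaining 3 GB)
6 GB → drive 3 (remaining 2 GB)
4 GB → drive 4 (remaining 4 GB)
7 GB → drive 5 (remaining 1 GB)
2 GB → drive 6 (remaining 6 GB)
7 GB → drive 7 (remaining 1 GB)
2 GB → drive 8 (remaining 6 GB)
2 GB → drive 8 (remaining 4 GB)
7 GB → drive 9 (remaining 1 GB)
2 GB → drive 10 (remaining 6 GB)
4 GB → drive 10 (remaining 2 GB)
1 GB → drive 10 (remaining 1 GB)
2 GB → drive 11 (remaining 6 GB)
7 GB → drive 12 (remaining 1 GB)
7 GB → drive 13 (remaining 1 GB)
6 GB → drive 14 (remaining 2 GB)
14 drives × 8 GB = 112 GB; used 75 GB; unused 37 GB.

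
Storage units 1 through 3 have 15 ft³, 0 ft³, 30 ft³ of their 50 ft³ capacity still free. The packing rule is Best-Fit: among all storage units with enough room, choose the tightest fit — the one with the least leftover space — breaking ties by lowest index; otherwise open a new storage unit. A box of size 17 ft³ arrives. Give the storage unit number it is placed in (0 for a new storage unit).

Storage units with room: storage unit 3 (30 ft³).
Tightest fit is storage unit 3 with 30 ft³ free.

3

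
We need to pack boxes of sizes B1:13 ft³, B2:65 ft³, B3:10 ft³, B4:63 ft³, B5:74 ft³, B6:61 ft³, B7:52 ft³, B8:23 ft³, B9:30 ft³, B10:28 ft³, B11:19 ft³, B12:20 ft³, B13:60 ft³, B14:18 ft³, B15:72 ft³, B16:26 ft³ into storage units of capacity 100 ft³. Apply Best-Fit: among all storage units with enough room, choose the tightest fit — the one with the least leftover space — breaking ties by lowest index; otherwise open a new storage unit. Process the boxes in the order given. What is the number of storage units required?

B1 (13 ft³) → storage unit 1 (remaining 87 ft³)
B2 (65 ft³) → storage unit 1 (remaining 22 ft³)
B3 (10 ft³) → storage unit 1 (remaining 12 ft³)
B4 (63 ft³) → storage unit 2 (remaining 37 ft³)
B5 (74 ft³) → storage unit 3 (remaining 26 ft³)
B6 (61 ft³) → storage unit 4 (remaining 39 ft³)
B7 (52 ft³) → storage unit 5 (remaining 48 ft³)
B8 (23 ft³) → storage unit 3 (remaining 3 ft³)
B9 (30 ft³) → storage unit 2 (remaining 7 ft³)
B10 (28 ft³) → storage unit 4 (remaining 11 ft³)
B11 (19 ft³) → storage unit 5 (remaining 29 ft³)
B12 (20 ft³) → storage unit 5 (remaining 9 ft³)
B13 (60 ft³) → storage unit 6 (remaining 40 ft³)
B14 (18 ft³) → storage unit 6 (remaining 22 ft³)
B15 (72 ft³) → storage unit 7 (remaining 28 ft³)
B16 (26 ft³) → storage unit 7 (remaining 2 ft³)
Final storage units: [13,65,10] [63,30] [74,23] [61,28] [52,19,20] [60,18] [72,26].

7 storage units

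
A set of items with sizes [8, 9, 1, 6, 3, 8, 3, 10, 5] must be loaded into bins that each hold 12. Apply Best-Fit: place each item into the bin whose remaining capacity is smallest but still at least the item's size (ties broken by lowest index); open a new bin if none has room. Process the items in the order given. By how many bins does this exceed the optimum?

Best-Fit: [8,3] [9,1] [6,5] [8,3] [10] → 5 bins.
Total size 53; any packing needs at least ⌈53/12⌉ = 5 bins.
So 5 is already optimal.

0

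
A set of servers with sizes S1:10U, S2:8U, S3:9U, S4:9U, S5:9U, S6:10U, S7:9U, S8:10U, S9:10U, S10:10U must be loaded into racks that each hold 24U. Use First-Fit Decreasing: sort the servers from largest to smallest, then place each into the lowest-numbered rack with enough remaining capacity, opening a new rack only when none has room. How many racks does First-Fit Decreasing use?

5

Sorted descending: 10, 10, 10, 10, 10, 9, 9, 9, 9, 8.
10U → rack 1 (remaining 14U)
10U → rack 1 (remaining 4U)
10U → rack 2 (remaining 14U)
10U → rack 2 (remaining 4U)
10U → rack 3 (remaining 14U)
9U → rack 3 (remaining 5U)
9U → rack 4 (remaining 15U)
9U → rack 4 (remaining 6U)
9U → rack 5 (remaining 15U)
8U → rack 5 (remaining 7U)
Final racks: [10,10] [10,10] [10,9] [9,9] [9,8].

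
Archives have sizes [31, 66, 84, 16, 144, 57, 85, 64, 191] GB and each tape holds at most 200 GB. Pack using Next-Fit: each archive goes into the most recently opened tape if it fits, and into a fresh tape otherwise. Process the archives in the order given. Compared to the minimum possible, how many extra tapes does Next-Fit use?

Next-Fit: [31,66,84,16] [144] [57,85] [64] [191] → 5 tapes.
Total size 738 GB; any packing needs at least ⌈738/200⌉ = 4 tapes.
An optimal packing achieves that bound: [191] [144,31,16] [85,84] [66,64,57] → 4 tapes.
Excess: 5 − 4 = 1.

1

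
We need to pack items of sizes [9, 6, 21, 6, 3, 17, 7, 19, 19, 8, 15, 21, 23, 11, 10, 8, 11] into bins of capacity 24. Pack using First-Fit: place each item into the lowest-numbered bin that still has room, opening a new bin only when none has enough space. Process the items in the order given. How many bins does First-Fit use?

bin 1: place 9, 15 left
bin 1: place 6, 9 left
bin 2: place 21, 3 left
bin 1: place 6, 3 left
bin 1: place 3, 0 left
bin 3: place 17, 7 left
bin 3: place 7, 0 left
bin 4: place 19, 5 left
bin 5: place 19, 5 left
bin 6: place 8, 16 left
bin 6: place 15, 1 left
bin 7: place 21, 3 left
bin 8: place 23, 1 left
bin 9: place 11, 13 left
bin 9: place 10, 3 left
bin 10: place 8, 16 left
bin 10: place 11, 5 left
Final bins: [9,6,6,3] [21] [17,7] [19] [19] [8,15] [21] [23] [11,10] [8,11].

10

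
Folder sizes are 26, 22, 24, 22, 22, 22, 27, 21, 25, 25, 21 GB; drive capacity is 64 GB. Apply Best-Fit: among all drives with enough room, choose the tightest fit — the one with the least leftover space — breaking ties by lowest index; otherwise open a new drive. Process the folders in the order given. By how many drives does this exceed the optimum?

Best-Fit: [26,22] [24,22] [22,22] [27,21] [25,25] [21] → 6 drives.
Total size 257 GB; any packing needs at least ⌈257/64⌉ = 5 drives.
An optimal packing achieves that bound: [27,26] [25,25] [24,22] [22,22] [22,21,21] → 5 drives.
Excess: 6 − 5 = 1.

1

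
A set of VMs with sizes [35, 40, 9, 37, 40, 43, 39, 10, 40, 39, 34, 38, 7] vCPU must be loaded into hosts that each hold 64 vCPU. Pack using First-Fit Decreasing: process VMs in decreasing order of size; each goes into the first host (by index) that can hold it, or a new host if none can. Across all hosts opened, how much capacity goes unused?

Sorted descending: 43, 40, 40, 40, 39, 39, 38, 37, 35, 34, 10, 9, 7.
43 vCPU → host 1 (remaining 21 vCPU)
40 vCPU → host 2 (remaining 24 vCPU)
40 vCPU → host 3 (remaining 24 vCPU)
40 vCPU → host 4 (remaining 24 vCPU)
39 vCPU → host 5 (remaining 25 vCPU)
39 vCPU → host 6 (remaining 25 vCPU)
38 vCPU → host 7 (remaining 26 vCPU)
37 vCPU → host 8 (remaining 27 vCPU)
35 vCPU → host 9 (remaining 29 vCPU)
34 vCPU → host 10 (remaining 30 vCPU)
10 vCPU → host 1 (remaining 11 vCPU)
9 vCPU → host 1 (remaining 2 vCPU)
7 vCPU → host 2 (remaining 17 vCPU)
10 hosts × 64 vCPU = 640 vCPU; used 411 vCPU; unused 229 vCPU.

229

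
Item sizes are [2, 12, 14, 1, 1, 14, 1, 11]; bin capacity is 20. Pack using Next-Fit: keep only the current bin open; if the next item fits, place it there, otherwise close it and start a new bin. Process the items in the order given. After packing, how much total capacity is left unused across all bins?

Put 2 in bin 1; 18 remain.
Put 12 in bin 1; 6 remain.
Put 14 in bin 2; 6 remain.
Put 1 in bin 2; 5 remain.
Put 1 in bin 2; 4 remain.
Put 14 in bin 3; 6 remain.
Put 1 in bin 3; 5 remain.
Put 11 in bin 4; 9 remain.
4 bins × 20 = 80; used 56; unused 24.

24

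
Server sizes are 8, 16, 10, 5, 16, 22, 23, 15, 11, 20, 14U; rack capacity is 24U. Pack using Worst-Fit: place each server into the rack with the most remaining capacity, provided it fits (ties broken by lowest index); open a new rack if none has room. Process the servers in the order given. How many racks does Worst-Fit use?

9

8U → rack 1 (remaining 16U)
16U → rack 1 (remaining 0U)
10U → rack 2 (remaining 14U)
5U → rack 2 (remaining 9U)
16U → rack 3 (remaining 8U)
22U → rack 4 (remaining 2U)
23U → rack 5 (remaining 1U)
15U → rack 6 (remaining 9U)
11U → rack 7 (remaining 13U)
20U → rack 8 (remaining 4U)
14U → rack 9 (remaining 10U)
Final racks: [8,16] [10,5] [16] [22] [23] [15] [11] [20] [14].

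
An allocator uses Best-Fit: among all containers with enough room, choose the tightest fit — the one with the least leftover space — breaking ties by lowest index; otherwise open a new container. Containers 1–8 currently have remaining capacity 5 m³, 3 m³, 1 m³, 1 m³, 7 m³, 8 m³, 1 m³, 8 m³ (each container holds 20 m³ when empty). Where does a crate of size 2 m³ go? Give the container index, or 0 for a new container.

2

Containers with room: container 1 (5 m³), container 2 (3 m³), container 5 (7 m³), container 6 (8 m³), container 8 (8 m³).
Tightest fit is container 2 with 3 m³ free.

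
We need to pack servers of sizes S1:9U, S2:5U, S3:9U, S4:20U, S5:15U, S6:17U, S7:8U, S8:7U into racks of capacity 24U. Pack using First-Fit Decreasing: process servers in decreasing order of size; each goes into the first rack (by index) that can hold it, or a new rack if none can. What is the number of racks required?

Sorted descending: 20, 17, 15, 9, 9, 8, 7, 5.
20U → rack 1 (remaining 4U)
17U → rack 2 (remaining 7U)
15U → rack 3 (remaining 9U)
9U → rack 3 (remaining 0U)
9U → rack 4 (remaining 15U)
8U → rack 4 (remaining 7U)
7U → rack 2 (remaining 0U)
5U → rack 4 (remaining 2U)
Final racks: [20] [17,7] [15,9] [9,8,5].

4 racks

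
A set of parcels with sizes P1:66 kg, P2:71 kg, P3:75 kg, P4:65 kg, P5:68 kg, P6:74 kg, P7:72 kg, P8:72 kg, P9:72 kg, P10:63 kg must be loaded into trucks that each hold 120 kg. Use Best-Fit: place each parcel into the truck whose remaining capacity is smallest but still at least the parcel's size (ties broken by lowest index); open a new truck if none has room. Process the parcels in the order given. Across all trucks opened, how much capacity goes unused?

502

P1 (66 kg) → truck 1 (remaining 54 kg)
P2 (71 kg) → truck 2 (remaining 49 kg)
P3 (75 kg) → truck 3 (remaining 45 kg)
P4 (65 kg) → truck 4 (remaining 55 kg)
P5 (68 kg) → truck 5 (remaining 52 kg)
P6 (74 kg) → truck 6 (remaining 46 kg)
P7 (72 kg) → truck 7 (remaining 48 kg)
P8 (72 kg) → truck 8 (remaining 48 kg)
P9 (72 kg) → truck 9 (remaining 48 kg)
P10 (63 kg) → truck 10 (remaining 57 kg)
10 trucks × 120 kg = 1200 kg; used 698 kg; unused 502 kg.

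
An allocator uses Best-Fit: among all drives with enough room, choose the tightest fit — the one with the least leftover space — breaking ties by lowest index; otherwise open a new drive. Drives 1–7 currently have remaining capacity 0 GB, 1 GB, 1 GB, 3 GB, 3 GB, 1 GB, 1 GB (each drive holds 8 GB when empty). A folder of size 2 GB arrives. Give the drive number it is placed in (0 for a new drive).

Drives with room: drive 4 (3 GB), drive 5 (3 GB).
Tightest fit is drive 4 with 3 GB free.

4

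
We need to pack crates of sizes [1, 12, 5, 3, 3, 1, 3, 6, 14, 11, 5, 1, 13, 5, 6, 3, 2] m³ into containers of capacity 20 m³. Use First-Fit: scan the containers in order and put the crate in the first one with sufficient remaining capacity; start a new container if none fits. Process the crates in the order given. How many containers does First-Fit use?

1 m³ → container 1 (remaining 19 m³)
12 m³ → container 1 (remaining 7 m³)
5 m³ → container 1 (remaining 2 m³)
3 m³ → container 2 (remaining 17 m³)
3 m³ → container 2 (remaining 14 m³)
1 m³ → container 1 (remaining 1 m³)
3 m³ → container 2 (remaining 11 m³)
6 m³ → container 2 (remaining 5 m³)
14 m³ → container 3 (remaining 6 m³)
11 m³ → container 4 (remaining 9 m³)
5 m³ → container 2 (remaining 0 m³)
1 m³ → container 1 (remaining 0 m³)
13 m³ → container 5 (remaining 7 m³)
5 m³ → container 3 (remaining 1 m³)
6 m³ → container 4 (remaining 3 m³)
3 m³ → container 4 (remaining 0 m³)
2 m³ → container 5 (remaining 5 m³)

5 containers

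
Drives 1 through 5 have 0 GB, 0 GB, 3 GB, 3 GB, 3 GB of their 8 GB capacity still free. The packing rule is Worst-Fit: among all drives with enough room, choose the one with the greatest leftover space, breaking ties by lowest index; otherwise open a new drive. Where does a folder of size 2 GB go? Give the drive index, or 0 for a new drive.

Drives with room: drive 3 (3 GB), drive 4 (3 GB), drive 5 (3 GB).
Most room is drive 3 with 3 GB free.

3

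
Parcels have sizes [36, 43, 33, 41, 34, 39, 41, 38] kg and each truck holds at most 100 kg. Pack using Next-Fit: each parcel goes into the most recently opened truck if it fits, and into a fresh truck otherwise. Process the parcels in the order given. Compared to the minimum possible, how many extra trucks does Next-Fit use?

Next-Fit: [36,43] [33,41] [34,39] [41,38] → 4 trucks.
Total size 305 kg; any packing needs at least ⌈305/100⌉ = 4 trucks.
So 4 is already optimal.

0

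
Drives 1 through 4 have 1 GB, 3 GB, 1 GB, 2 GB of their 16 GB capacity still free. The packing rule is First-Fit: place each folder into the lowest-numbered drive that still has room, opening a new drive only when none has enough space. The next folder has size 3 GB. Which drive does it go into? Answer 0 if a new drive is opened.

Drives with room: drive 2 (3 GB).
The first with room is drive 2.

2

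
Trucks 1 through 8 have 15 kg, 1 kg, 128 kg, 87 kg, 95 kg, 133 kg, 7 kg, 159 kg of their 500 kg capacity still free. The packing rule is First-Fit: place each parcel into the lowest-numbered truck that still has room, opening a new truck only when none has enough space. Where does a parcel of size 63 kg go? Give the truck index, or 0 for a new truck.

3

Trucks with room: truck 3 (128 kg), truck 4 (87 kg), truck 5 (95 kg), truck 6 (133 kg), truck 8 (159 kg).
The first with room is truck 3.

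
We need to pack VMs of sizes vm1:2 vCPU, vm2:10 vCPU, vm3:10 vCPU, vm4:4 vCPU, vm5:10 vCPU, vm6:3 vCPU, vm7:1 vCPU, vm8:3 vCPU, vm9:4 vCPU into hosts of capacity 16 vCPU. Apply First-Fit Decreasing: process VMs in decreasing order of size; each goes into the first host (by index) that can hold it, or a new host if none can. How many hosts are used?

3

Sorted descending: 10, 10, 10, 4, 4, 3, 3, 2, 1.
Put 10 vCPU in host 1; 6 vCPU remain.
Put 10 vCPU in host 2; 6 vCPU remain.
Put 10 vCPU in host 3; 6 vCPU remain.
Put 4 vCPU in host 1; 2 vCPU remain.
Put 4 vCPU in host 2; 2 vCPU remain.
Put 3 vCPU in host 3; 3 vCPU remain.
Put 3 vCPU in host 3; 0 vCPU remain.
Put 2 vCPU in host 1; 0 vCPU remain.
Put 1 vCPU in host 2; 1 vCPU remain.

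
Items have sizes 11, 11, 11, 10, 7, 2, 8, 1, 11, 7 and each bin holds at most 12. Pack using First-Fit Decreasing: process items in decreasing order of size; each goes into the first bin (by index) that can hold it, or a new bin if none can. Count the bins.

8

Sorted descending: 11, 11, 11, 11, 10, 8, 7, 7, 2, 1.
Put 11 in bin 1; 1 remain.
Put 11 in bin 2; 1 remain.
Put 11 in bin 3; 1 remain.
Put 11 in bin 4; 1 remain.
Put 10 in bin 5; 2 remain.
Put 8 in bin 6; 4 remain.
Put 7 in bin 7; 5 remain.
Put 7 in bin 8; 5 remain.
Put 2 in bin 5; 0 remain.
Put 1 in bin 1; 0 remain.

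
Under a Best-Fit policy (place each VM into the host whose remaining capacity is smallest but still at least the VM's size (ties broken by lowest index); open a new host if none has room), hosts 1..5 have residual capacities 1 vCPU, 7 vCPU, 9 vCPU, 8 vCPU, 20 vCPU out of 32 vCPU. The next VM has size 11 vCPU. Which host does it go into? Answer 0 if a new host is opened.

Hosts with room: host 5 (20 vCPU).
Tightest fit is host 5 with 20 vCPU free.

5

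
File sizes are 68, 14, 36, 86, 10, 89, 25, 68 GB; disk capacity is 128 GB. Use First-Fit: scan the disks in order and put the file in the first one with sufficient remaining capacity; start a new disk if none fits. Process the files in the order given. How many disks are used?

4

Put 68 GB in disk 1; 60 GB remain.
Put 14 GB in disk 1; 46 GB remain.
Put 36 GB in disk 1; 10 GB remain.
Put 86 GB in disk 2; 42 GB remain.
Put 10 GB in disk 1; 0 GB remain.
Put 89 GB in disk 3; 39 GB remain.
Put 25 GB in disk 2; 17 GB remain.
Put 68 GB in disk 4; 60 GB remain.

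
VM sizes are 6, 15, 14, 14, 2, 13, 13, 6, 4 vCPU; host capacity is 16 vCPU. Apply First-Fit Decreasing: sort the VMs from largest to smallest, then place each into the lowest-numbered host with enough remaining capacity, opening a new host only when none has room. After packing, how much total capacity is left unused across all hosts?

9

Sorted descending: 15, 14, 14, 13, 13, 6, 6, 4, 2.
host 1: place 15 vCPU, 1 vCPU left
host 2: place 14 vCPU, 2 vCPU left
host 3: place 14 vCPU, 2 vCPU left
host 4: place 13 vCPU, 3 vCPU left
host 5: place 13 vCPU, 3 vCPU left
host 6: place 6 vCPU, 10 vCPU left
host 6: place 6 vCPU, 4 vCPU left
host 6: place 4 vCPU, 0 vCPU left
host 2: place 2 vCPU, 0 vCPU left
6 hosts × 16 vCPU = 96 vCPU; used 87 vCPU; unused 9 vCPU.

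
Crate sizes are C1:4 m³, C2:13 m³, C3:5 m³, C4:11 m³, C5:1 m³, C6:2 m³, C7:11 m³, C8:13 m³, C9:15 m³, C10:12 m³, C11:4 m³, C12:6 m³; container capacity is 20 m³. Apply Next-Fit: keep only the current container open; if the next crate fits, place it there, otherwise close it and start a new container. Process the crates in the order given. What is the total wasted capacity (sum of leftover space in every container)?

43

Put C1 (4 m³) in container 1; 16 m³ remain.
Put C2 (13 m³) in container 1; 3 m³ remain.
Put C3 (5 m³) in container 2; 15 m³ remain.
Put C4 (11 m³) in container 2; 4 m³ remain.
Put C5 (1 m³) in container 2; 3 m³ remain.
Put C6 (2 m³) in container 2; 1 m³ remain.
Put C7 (11 m³) in container 3; 9 m³ remain.
Put C8 (13 m³) in container 4; 7 m³ remain.
Put C9 (15 m³) in container 5; 5 m³ remain.
Put C10 (12 m³) in container 6; 8 m³ remain.
Put C11 (4 m³) in container 6; 4 m³ remain.
Put C12 (6 m³) in container 7; 14 m³ remain.
7 containers × 20 m³ = 140 m³; used 97 m³; unused 43 m³.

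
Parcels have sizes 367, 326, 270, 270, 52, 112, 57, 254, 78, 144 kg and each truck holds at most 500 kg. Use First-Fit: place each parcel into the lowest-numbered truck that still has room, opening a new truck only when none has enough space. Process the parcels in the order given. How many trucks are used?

5

367 kg → truck 1 (remaining 133 kg)
326 kg → truck 2 (remaining 174 kg)
270 kg → truck 3 (remaining 230 kg)
270 kg → truck 4 (remaining 230 kg)
52 kg → truck 1 (remaining 81 kg)
112 kg → truck 2 (remaining 62 kg)
57 kg → truck 1 (remaining 24 kg)
254 kg → truck 5 (remaining 246 kg)
78 kg → truck 3 (remaining 152 kg)
144 kg → truck 3 (remaining 8 kg)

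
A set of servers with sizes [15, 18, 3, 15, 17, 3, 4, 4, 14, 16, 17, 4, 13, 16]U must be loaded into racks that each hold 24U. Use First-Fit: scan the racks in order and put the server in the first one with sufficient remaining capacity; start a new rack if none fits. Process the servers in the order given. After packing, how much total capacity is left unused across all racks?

rack 1: place 15U, 9U left
rack 2: place 18U, 6U left
rack 1: place 3U, 6U left
rack 3: place 15U, 9U left
rack 4: place 17U, 7U left
rack 1: place 3U, 3U left
rack 2: place 4U, 2U left
rack 3: place 4U, 5U left
rack 5: place 14U, 10U left
rack 6: place 16U, 8U left
rack 7: place 17U, 7U left
rack 3: place 4U, 1U left
rack 8: place 13U, 11U left
rack 9: place 16U, 8U left
9 racks × 24U = 216U; used 159U; unused 57U.

57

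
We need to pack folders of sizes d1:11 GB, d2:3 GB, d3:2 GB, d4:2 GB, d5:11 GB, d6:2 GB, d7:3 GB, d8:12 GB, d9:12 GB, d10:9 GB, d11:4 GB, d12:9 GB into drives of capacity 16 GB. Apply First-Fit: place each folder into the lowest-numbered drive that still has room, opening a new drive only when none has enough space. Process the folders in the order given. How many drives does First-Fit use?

6 drives

drive 1: place d1 (11 GB), 5 GB left
drive 1: place d2 (3 GB), 2 GB left
drive 1: place d3 (2 GB), 0 GB left
drive 2: place d4 (2 GB), 14 GB left
drive 2: place d5 (11 GB), 3 GB left
drive 2: place d6 (2 GB), 1 GB left
drive 3: place d7 (3 GB), 13 GB left
drive 3: place d8 (12 GB), 1 GB left
drive 4: place d9 (12 GB), 4 GB left
drive 5: place d10 (9 GB), 7 GB left
drive 4: place d11 (4 GB), 0 GB left
drive 6: place d12 (9 GB), 7 GB left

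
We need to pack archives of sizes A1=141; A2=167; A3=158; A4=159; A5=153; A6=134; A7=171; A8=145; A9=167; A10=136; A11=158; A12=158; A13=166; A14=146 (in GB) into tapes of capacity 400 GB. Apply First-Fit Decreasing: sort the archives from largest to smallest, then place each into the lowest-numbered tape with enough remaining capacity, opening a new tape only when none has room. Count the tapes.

7

Sorted descending: 171, 167, 167, 166, 159, 158, 158, 158, 153, 146, 145, 141, 136, 134.
tape 1: place 171 GB, 229 GB left
tape 1: place 167 GB, 62 GB left
tape 2: place 167 GB, 233 GB left
tape 2: place 166 GB, 67 GB left
tape 3: place 159 GB, 241 GB left
tape 3: place 158 GB, 83 GB left
tape 4: place 158 GB, 242 GB left
tape 4: place 158 GB, 84 GB left
tape 5: place 153 GB, 247 GB left
tape 5: place 146 GB, 101 GB left
tape 6: place 145 GB, 255 GB left
tape 6: place 141 GB, 114 GB left
tape 7: place 136 GB, 264 GB left
tape 7: place 134 GB, 130 GB left
Final tapes: [171,167] [167,166] [159,158] [158,158] [153,146] [145,141] [136,134].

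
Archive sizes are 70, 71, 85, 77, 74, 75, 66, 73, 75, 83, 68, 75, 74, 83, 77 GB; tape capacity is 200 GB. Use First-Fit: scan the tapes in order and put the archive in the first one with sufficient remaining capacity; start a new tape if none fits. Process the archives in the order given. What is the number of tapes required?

8

tape 1: place 70 GB, 130 GB left
tape 1: place 71 GB, 59 GB left
tape 2: place 85 GB, 115 GB left
tape 2: place 77 GB, 38 GB left
tape 3: place 74 GB, 126 GB left
tape 3: place 75 GB, 51 GB left
tape 4: place 66 GB, 134 GB left
tape 4: place 73 GB, 61 GB left
tape 5: place 75 GB, 125 GB left
tape 5: place 83 GB, 42 GB left
tape 6: place 68 GB, 132 GB left
tape 6: place 75 GB, 57 GB left
tape 7: place 74 GB, 126 GB left
tape 7: place 83 GB, 43 GB left
tape 8: place 77 GB, 123 GB left
Final tapes: [70,71] [85,77] [74,75] [66,73] [75,83] [68,75] [74,83] [77].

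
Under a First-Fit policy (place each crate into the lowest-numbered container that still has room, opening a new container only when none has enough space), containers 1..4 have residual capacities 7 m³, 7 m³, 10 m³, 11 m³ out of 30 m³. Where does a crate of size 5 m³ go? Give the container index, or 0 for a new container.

1

Containers with room: container 1 (7 m³), container 2 (7 m³), container 3 (10 m³), container 4 (11 m³).
The first with room is container 1.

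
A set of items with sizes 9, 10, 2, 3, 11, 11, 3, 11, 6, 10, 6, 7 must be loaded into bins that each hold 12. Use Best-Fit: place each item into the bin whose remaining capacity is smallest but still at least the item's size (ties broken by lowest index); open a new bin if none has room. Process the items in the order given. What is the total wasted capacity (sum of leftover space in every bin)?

Put 9 in bin 1; 3 remain.
Put 10 in bin 2; 2 remain.
Put 2 in bin 2; 0 remain.
Put 3 in bin 1; 0 remain.
Put 11 in bin 3; 1 remain.
Put 11 in bin 4; 1 remain.
Put 3 in bin 5; 9 remain.
Put 11 in bin 6; 1 remain.
Put 6 in bin 5; 3 remain.
Put 10 in bin 7; 2 remain.
Put 6 in bin 8; 6 remain.
Put 7 in bin 9; 5 remain.
9 bins × 12 = 108; used 89; unused 19.

19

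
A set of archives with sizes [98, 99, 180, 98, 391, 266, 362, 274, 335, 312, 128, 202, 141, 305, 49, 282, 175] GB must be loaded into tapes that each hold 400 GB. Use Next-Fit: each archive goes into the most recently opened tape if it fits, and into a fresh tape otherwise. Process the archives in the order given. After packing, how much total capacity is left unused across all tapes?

tape 1: place 98 GB, 302 GB left
tape 1: place 99 GB, 203 GB left
tape 1: place 180 GB, 23 GB left
tape 2: place 98 GB, 302 GB left
tape 3: place 391 GB, 9 GB left
tape 4: place 266 GB, 134 GB left
tape 5: place 362 GB, 38 GB left
tape 6: place 274 GB, 126 GB left
tape 7: place 335 GB, 65 GB left
tape 8: place 312 GB, 88 GB left
tape 9: place 128 GB, 272 GB left
tape 9: place 202 GB, 70 GB left
tape 10: place 141 GB, 259 GB left
tape 11: place 305 GB, 95 GB left
tape 11: place 49 GB, 46 GB left
tape 12: place 282 GB, 118 GB left
tape 13: place 175 GB, 225 GB left
13 tapes × 400 GB = 5200 GB; used 3697 GB; unused 1503 GB.

1503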